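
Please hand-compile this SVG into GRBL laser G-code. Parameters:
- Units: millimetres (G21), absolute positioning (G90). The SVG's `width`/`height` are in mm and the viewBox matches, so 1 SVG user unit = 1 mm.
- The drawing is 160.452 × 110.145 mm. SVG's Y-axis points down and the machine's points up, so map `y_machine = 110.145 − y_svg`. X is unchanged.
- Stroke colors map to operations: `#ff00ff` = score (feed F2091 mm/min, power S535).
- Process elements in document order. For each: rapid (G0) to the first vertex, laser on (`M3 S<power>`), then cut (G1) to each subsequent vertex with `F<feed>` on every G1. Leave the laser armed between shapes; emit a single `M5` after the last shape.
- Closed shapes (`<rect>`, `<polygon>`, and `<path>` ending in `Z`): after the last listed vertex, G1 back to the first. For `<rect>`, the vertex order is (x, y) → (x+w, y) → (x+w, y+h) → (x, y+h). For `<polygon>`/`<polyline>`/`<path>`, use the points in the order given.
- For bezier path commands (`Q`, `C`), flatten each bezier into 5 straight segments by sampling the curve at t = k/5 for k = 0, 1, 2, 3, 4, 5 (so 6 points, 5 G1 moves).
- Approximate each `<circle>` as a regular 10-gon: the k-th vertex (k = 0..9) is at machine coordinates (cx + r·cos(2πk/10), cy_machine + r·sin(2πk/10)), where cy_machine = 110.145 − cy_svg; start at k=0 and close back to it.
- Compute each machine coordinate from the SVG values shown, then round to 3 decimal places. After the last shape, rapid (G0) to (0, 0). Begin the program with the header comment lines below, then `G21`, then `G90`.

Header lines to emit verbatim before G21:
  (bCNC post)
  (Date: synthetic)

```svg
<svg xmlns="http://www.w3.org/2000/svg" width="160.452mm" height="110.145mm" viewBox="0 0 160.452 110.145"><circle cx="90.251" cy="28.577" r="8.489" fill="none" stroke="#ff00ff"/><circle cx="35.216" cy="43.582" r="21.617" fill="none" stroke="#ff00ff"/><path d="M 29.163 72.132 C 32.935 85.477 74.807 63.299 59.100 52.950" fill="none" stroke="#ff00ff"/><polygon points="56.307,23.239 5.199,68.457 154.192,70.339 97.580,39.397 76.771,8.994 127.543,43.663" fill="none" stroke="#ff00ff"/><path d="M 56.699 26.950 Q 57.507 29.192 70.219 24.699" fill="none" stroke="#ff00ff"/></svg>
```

(bCNC post)
(Date: synthetic)
G21
G90
G0 X98.740 Y81.568
M3 S535
G1 X97.119 Y86.558 F2091
G1 X92.874 Y89.642 F2091
G1 X87.628 Y89.642 F2091
G1 X83.383 Y86.558 F2091
G1 X81.762 Y81.568 F2091
G1 X83.383 Y76.578 F2091
G1 X87.628 Y73.494 F2091
G1 X92.874 Y73.494 F2091
G1 X97.119 Y76.578 F2091
G1 X98.740 Y81.568 F2091
G0 X56.833 Y66.563
M3 S535
G1 X52.705 Y79.269 F2091
G1 X41.896 Y87.122 F2091
G1 X28.536 Y87.122 F2091
G1 X17.727 Y79.269 F2091
G1 X13.599 Y66.563 F2091
G1 X17.727 Y53.857 F2091
G1 X28.536 Y46.004 F2091
G1 X41.896 Y46.004 F2091
G1 X52.705 Y53.857 F2091
G1 X56.833 Y66.563 F2091
G0 X29.163 Y38.013
M3 S535
G1 X35.233 Y33.890 F2091
G1 X45.854 Y36.020 F2091
G1 X56.434 Y42.129 F2091
G1 X62.380 Y49.945 F2091
G1 X59.100 Y57.195 F2091
G0 X56.307 Y86.906
M3 S535
G1 X5.199 Y41.688 F2091
G1 X154.192 Y39.806 F2091
G1 X97.580 Y70.748 F2091
G1 X76.771 Y101.151 F2091
G1 X127.543 Y66.482 F2091
G1 X56.307 Y86.906 F2091
G0 X56.699 Y83.195
M3 S535
G1 X57.498 Y82.568 F2091
G1 X59.250 Y82.479 F2091
G1 X61.954 Y82.929 F2091
G1 X65.610 Y83.918 F2091
G1 X70.219 Y85.446 F2091
M5
G0 X0.000 Y0.000

Since the viewBox matches the mm dimensions, user units are millimetres directly. The only transform is the Y-flip y_m = 110.145 − y_svg.

Shape 1 is a circle drawn with `<circle>`. Its stroke #ff00ff means score at S535, F2091. After flipping Y the toolpath is (98.740,81.568) → (97.119,86.558) → (92.874,89.642) → (87.628,89.642) → (83.383,86.558) → (81.762,81.568) → (83.383,76.578) → (87.628,73.494) → (92.874,73.494) → (97.119,76.578) → (98.740,81.568), returning to the start.

Shape 2 is a circle drawn with `<circle>`. Its stroke #ff00ff means score at S535, F2091. After flipping Y the toolpath is (56.833,66.563) → (52.705,79.269) → (41.896,87.122) → (28.536,87.122) → (17.727,79.269) → (13.599,66.563) → (17.727,53.857) → (28.536,46.004) → (41.896,46.004) → (52.705,53.857) → (56.833,66.563), returning to the start.

Shape 3 is a cubic bezier drawn with `<path>`. Its stroke #ff00ff means score at S535, F2091. After flipping Y the toolpath is (29.163,38.013) → (35.233,33.890) → (45.854,36.020) → (56.434,42.129) → (62.380,49.945) → (59.100,57.195).

Shape 4 is a closed polygon drawn with `<polygon>`. Its stroke #ff00ff means score at S535, F2091. After flipping Y the toolpath is (56.307,86.906) → (5.199,41.688) → (154.192,39.806) → (97.580,70.748) → (76.771,101.151) → (127.543,66.482) → (56.307,86.906), returning to the start.

Shape 5 is a quadratic bezier drawn with `<path>`. Its stroke #ff00ff means score at S535, F2091. After flipping Y the toolpath is (56.699,83.195) → (57.498,82.568) → (59.250,82.479) → (61.954,82.929) → (65.610,83.918) → (70.219,85.446).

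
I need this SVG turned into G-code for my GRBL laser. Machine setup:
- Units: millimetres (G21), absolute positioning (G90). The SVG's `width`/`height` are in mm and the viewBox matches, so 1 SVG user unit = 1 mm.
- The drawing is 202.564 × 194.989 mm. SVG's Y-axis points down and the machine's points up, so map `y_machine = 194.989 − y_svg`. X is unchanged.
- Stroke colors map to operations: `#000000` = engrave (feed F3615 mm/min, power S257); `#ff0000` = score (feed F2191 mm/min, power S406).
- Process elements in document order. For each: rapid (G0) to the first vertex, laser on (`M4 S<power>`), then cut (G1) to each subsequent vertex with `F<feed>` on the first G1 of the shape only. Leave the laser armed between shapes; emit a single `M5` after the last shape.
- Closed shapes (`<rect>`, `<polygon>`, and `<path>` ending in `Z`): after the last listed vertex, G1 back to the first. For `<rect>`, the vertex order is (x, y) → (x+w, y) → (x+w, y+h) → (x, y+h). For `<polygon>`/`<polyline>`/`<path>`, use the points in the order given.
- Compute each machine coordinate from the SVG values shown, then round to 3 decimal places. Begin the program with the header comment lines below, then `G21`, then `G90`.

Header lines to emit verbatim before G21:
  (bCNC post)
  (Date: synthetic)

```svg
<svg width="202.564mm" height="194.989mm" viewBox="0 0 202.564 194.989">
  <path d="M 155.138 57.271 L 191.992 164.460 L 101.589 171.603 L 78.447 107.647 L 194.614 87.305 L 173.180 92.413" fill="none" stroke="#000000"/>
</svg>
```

(bCNC post)
(Date: synthetic)
G21
G90
G0 X155.138 Y137.718
M4 S257
G1 X191.992 Y30.529 F3615
G1 X101.589 Y23.386
G1 X78.447 Y87.342
G1 X194.614 Y107.684
G1 X173.180 Y102.576
M5

viewBox `0 0 202.564 194.989` with mm width/height → 1 unit = 1 mm. Flip: y_m = 194.989 − y_svg.

**Shape 1** — `<path>` open polyline, stroke `#000000` → engrave (S257, F3615). Machine vertices: (155.138,137.718) → (191.992,30.529) → (101.589,23.386) → (78.447,87.342) → (194.614,107.684) → (173.180,102.576). Open path.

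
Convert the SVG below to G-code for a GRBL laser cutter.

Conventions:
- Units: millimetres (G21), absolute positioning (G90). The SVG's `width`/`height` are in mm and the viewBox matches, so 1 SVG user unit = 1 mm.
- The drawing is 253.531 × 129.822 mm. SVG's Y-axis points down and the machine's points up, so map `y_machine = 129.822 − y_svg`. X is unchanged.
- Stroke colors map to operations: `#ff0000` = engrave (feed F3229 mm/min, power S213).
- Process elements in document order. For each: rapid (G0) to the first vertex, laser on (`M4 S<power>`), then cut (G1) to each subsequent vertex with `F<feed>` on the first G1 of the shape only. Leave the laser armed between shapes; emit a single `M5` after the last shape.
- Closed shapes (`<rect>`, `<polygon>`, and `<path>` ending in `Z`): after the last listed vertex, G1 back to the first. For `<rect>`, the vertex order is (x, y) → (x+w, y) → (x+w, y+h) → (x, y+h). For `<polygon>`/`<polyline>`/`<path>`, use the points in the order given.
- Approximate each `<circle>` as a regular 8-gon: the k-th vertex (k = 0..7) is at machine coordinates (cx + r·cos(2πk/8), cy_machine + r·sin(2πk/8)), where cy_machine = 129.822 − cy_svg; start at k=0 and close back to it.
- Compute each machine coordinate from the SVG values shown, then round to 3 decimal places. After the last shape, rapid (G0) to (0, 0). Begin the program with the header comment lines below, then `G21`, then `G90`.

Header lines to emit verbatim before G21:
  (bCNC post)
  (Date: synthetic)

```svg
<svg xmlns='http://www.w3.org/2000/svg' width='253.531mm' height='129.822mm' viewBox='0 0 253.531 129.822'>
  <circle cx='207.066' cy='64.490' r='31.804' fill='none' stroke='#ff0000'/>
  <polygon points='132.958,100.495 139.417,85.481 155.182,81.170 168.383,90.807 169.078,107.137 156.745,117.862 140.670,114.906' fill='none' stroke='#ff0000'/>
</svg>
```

Since the viewBox matches the mm dimensions, user units are millimetres directly. The only transform is the Y-flip y_m = 129.822 − y_svg.

Shape 1 is a circle drawn with `<circle>`. Its stroke #ff0000 means engrave at S213, F3229. After flipping Y the toolpath is (238.870,65.332) → (229.555,87.821) → (207.066,97.136) → (184.577,87.821) → (175.262,65.332) → (184.577,42.843) → (207.066,33.528) → (229.555,42.843) → (238.870,65.332), returning to the start.

Shape 2 is a regular polygon drawn with `<polygon>`. Its stroke #ff0000 means engrave at S213, F3229. After flipping Y the toolpath is (132.958,29.327) → (139.417,44.341) → (155.182,48.652) → (168.383,39.015) → (169.078,22.685) → (156.745,11.960) → (140.670,14.916) → (132.958,29.327), returning to the start.

(bCNC post)
(Date: synthetic)
G21
G90
G0 X238.870 Y65.332
M4 S213
G1 X229.555 Y87.821 F3229
G1 X207.066 Y97.136
G1 X184.577 Y87.821
G1 X175.262 Y65.332
G1 X184.577 Y42.843
G1 X207.066 Y33.528
G1 X229.555 Y42.843
G1 X238.870 Y65.332
G0 X132.958 Y29.327
M4 S213
G1 X139.417 Y44.341 F3229
G1 X155.182 Y48.652
G1 X168.383 Y39.015
G1 X169.078 Y22.685
G1 X156.745 Y11.960
G1 X140.670 Y14.916
G1 X132.958 Y29.327
M5
G0 X0.000 Y0.000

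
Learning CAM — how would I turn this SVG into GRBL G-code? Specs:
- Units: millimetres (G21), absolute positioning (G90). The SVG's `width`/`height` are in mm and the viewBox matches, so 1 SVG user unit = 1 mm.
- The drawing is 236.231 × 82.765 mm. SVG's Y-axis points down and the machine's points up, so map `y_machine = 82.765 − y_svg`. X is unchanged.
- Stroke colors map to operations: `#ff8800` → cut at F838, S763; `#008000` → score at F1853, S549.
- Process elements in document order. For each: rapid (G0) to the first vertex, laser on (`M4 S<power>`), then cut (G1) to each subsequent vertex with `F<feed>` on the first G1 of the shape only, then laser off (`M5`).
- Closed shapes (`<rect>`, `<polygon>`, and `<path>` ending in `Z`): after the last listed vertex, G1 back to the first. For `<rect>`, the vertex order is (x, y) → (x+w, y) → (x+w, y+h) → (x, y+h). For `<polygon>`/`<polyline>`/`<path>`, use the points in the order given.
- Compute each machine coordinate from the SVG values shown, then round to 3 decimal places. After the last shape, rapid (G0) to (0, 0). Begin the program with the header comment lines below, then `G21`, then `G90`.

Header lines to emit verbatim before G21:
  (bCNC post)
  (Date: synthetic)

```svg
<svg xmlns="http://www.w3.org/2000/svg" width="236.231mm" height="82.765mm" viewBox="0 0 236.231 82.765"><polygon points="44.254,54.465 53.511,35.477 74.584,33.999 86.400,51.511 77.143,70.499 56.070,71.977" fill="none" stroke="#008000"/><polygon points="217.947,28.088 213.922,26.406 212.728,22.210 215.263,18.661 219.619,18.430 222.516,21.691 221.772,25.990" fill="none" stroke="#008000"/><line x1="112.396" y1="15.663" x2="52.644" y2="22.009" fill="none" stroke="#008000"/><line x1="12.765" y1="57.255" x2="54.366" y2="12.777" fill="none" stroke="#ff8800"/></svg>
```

viewBox `0 0 236.231 82.765` with mm width/height → 1 unit = 1 mm. Flip: y_m = 82.765 − y_svg.

**Shape 1** — `<polygon>` regular polygon, stroke `#008000` → score (S549, F1853). Machine vertices: (44.254,28.300) → (53.511,47.288) → (74.584,48.766) → (86.400,31.254) → (77.143,12.266) → (56.070,10.788) → (44.254,28.300). Closed: final G1 returns to the first vertex.

**Shape 2** — `<polygon>` regular polygon, stroke `#008000` → score (S549, F1853). Machine vertices: (217.947,54.677) → (213.922,56.359) → (212.728,60.555) → (215.263,64.104) → (219.619,64.335) → (222.516,61.074) → (221.772,56.775) → (217.947,54.677). Closed: final G1 returns to the first vertex.

**Shape 3** — `<line>` line segment, stroke `#008000` → score (S549, F1853). Machine vertices: (112.396,67.102) → (52.644,60.756). Open path.

**Shape 4** — `<line>` line segment, stroke `#ff8800` → cut (S763, F838). Machine vertices: (12.765,25.510) → (54.366,69.988). Open path.

(bCNC post)
(Date: synthetic)
G21
G90
G0 X44.254 Y28.300
M4 S549
G1 X53.511 Y47.288 F1853
G1 X74.584 Y48.766
G1 X86.400 Y31.254
G1 X77.143 Y12.266
G1 X56.070 Y10.788
G1 X44.254 Y28.300
M5
G0 X217.947 Y54.677
M4 S549
G1 X213.922 Y56.359 F1853
G1 X212.728 Y60.555
G1 X215.263 Y64.104
G1 X219.619 Y64.335
G1 X222.516 Y61.074
G1 X221.772 Y56.775
G1 X217.947 Y54.677
M5
G0 X112.396 Y67.102
M4 S549
G1 X52.644 Y60.756 F1853
M5
G0 X12.765 Y25.510
M4 S763
G1 X54.366 Y69.988 F838
M5
G0 X0.000 Y0.000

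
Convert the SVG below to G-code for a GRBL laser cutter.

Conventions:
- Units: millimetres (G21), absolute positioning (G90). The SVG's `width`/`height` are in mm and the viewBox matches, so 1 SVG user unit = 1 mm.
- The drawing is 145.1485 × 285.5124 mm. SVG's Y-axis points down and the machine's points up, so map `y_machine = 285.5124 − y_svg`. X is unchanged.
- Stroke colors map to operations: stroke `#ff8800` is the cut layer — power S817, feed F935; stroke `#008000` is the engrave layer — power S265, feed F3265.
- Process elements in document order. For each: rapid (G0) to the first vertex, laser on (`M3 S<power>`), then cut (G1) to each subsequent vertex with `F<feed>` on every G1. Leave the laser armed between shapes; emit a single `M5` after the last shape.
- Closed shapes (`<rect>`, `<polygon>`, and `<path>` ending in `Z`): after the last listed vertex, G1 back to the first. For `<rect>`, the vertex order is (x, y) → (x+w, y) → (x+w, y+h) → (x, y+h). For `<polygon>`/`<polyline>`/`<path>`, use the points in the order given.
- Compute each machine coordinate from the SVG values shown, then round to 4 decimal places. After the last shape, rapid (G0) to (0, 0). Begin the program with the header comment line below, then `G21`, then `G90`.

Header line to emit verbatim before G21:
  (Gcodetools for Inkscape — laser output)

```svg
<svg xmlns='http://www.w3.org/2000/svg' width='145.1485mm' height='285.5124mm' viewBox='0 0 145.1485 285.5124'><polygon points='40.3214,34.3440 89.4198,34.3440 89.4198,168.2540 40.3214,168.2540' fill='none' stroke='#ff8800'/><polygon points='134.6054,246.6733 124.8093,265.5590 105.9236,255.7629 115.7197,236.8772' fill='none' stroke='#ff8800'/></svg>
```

(Gcodetools for Inkscape — laser output)
G21
G90
G0 X40.3214 Y251.1684
M3 S817
G1 X89.4198 Y251.1684 F935
G1 X89.4198 Y117.2584 F935
G1 X40.3214 Y117.2584 F935
G1 X40.3214 Y251.1684 F935
G0 X134.6054 Y38.8391
M3 S817
G1 X124.8093 Y19.9534 F935
G1 X105.9236 Y29.7495 F935
G1 X115.7197 Y48.6352 F935
G1 X134.6054 Y38.8391 F935
M5
G0 X0.0000 Y0.0000

viewBox `0 0 145.1485 285.5124` with mm width/height → 1 unit = 1 mm. Flip: y_m = 285.5124 − y_svg.

**Shape 1** — `<polygon>` rectangle, stroke `#ff8800` → cut (S817, F935). Machine vertices: (40.3214,251.1684) → (89.4198,251.1684) → (89.4198,117.2584) → (40.3214,117.2584) → (40.3214,251.1684). Closed: final G1 returns to the first vertex.

**Shape 2** — `<polygon>` regular polygon, stroke `#ff8800` → cut (S817, F935). Machine vertices: (134.6054,38.8391) → (124.8093,19.9534) → (105.9236,29.7495) → (115.7197,48.6352) → (134.6054,38.8391). Closed: final G1 returns to the first vertex.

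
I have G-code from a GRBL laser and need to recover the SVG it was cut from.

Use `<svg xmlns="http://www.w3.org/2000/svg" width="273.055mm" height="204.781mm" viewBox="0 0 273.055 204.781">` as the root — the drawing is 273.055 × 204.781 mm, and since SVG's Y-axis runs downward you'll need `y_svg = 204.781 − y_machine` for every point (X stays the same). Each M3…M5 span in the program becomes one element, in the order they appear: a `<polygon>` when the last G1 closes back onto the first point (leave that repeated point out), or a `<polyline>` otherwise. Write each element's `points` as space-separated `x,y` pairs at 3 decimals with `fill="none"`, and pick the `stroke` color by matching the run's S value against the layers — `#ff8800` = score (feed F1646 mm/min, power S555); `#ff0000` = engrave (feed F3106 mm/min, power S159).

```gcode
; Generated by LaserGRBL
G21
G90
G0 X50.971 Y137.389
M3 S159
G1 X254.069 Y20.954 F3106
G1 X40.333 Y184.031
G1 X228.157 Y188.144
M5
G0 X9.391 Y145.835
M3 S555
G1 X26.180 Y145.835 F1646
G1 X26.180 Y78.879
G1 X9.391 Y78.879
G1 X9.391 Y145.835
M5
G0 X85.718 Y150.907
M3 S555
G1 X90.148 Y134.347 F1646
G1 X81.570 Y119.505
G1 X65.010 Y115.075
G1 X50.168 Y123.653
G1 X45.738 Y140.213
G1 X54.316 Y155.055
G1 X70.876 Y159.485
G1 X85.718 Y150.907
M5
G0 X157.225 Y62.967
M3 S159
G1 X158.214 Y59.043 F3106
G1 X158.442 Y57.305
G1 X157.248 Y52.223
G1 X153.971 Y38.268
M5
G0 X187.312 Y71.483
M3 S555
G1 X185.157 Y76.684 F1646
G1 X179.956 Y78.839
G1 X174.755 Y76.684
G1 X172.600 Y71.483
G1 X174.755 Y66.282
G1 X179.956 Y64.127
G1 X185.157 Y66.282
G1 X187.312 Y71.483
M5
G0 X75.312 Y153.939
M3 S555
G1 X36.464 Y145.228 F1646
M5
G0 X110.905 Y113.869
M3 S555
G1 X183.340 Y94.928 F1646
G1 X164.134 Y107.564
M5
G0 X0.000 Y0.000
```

Each laser-on run becomes one SVG element. Flip Y back into SVG space with y_svg = 204.781 − y_machine.

Run 1: S159 ⇒ engrave layer `#ff0000`. The run is open, so emit a `<polyline>` with points (Y-flipped): 50.971,67.392 254.069,183.827 40.333,20.750 228.157,16.637.

Run 2: the run's S555 means `#ff8800` (score). The run returns to its start, so emit a `<polygon>` with points (Y-flipped): 9.391,58.946 26.180,58.946 26.180,125.902 9.391,125.902.

Run 3: S555 ⇒ score layer `#ff8800`. The run returns to its start, so emit a `<polygon>` with points (Y-flipped): 85.718,53.874 90.148,70.434 81.570,85.276 65.010,89.706 50.168,81.128 45.738,64.568 54.316,49.726 70.876,45.296.

Run 4: power S159 maps to stroke `#ff0000` (engrave). The run is open, so emit a `<polyline>` with points (Y-flipped): 157.225,141.814 158.214,145.738 158.442,147.476 157.248,152.558 153.971,166.513.

Run 5: power S555 maps to stroke `#ff8800` (score). The run returns to its start, so emit a `<polygon>` with points (Y-flipped): 187.312,133.298 185.157,128.097 179.956,125.942 174.755,128.097 172.600,133.298 174.755,138.499 179.956,140.654 185.157,138.499.

Run 6: the run's S555 means `#ff8800` (score). The run is open, so emit a `<polyline>` with points (Y-flipped): 75.312,50.842 36.464,59.553.

Run 7: the run's S555 means `#ff8800` (score). The run is open, so emit a `<polyline>` with points (Y-flipped): 110.905,90.912 183.340,109.853 164.134,97.217.

<svg xmlns="http://www.w3.org/2000/svg" width="273.055mm" height="204.781mm" viewBox="0 0 273.055 204.781">
  <polyline points="50.971,67.392 254.069,183.827 40.333,20.750 228.157,16.637" fill="none" stroke="#ff0000"/>
  <polygon points="9.391,58.946 26.180,58.946 26.180,125.902 9.391,125.902" fill="none" stroke="#ff8800"/>
  <polygon points="85.718,53.874 90.148,70.434 81.570,85.276 65.010,89.706 50.168,81.128 45.738,64.568 54.316,49.726 70.876,45.296" fill="none" stroke="#ff8800"/>
  <polyline points="157.225,141.814 158.214,145.738 158.442,147.476 157.248,152.558 153.971,166.513" fill="none" stroke="#ff0000"/>
  <polygon points="187.312,133.298 185.157,128.097 179.956,125.942 174.755,128.097 172.600,133.298 174.755,138.499 179.956,140.654 185.157,138.499" fill="none" stroke="#ff8800"/>
  <polyline points="75.312,50.842 36.464,59.553" fill="none" stroke="#ff8800"/>
  <polyline points="110.905,90.912 183.340,109.853 164.134,97.217" fill="none" stroke="#ff8800"/>
</svg>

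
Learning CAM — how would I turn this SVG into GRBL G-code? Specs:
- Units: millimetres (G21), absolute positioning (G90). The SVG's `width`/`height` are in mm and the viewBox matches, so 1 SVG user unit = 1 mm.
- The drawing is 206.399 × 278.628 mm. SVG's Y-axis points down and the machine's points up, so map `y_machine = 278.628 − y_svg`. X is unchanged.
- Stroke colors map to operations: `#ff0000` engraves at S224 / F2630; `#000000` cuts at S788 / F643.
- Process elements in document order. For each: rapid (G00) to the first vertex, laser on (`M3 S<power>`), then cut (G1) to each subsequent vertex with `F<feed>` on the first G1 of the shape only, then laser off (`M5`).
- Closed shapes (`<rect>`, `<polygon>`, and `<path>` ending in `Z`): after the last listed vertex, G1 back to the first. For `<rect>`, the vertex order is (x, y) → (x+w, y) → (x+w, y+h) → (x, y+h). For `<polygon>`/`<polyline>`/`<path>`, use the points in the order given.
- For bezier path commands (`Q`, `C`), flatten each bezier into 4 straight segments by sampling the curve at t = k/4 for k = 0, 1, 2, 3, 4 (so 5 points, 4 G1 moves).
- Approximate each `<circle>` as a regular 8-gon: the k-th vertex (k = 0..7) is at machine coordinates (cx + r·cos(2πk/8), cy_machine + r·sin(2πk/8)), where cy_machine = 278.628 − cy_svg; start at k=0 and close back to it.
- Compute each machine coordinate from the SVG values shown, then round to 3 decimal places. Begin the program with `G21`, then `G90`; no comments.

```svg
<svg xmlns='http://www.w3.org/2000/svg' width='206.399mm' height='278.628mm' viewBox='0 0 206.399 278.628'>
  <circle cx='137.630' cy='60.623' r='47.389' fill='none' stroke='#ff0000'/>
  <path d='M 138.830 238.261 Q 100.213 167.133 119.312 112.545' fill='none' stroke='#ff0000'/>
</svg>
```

G21
G90
G00 X185.019 Y218.005
M3 S224
G1 X171.139 Y251.514 F2630
G1 X137.630 Y265.394
G1 X104.121 Y251.514
G1 X90.241 Y218.005
G1 X104.121 Y184.496
G1 X137.630 Y170.616
G1 X171.139 Y184.496
G1 X185.019 Y218.005
M5
G00 X138.830 Y40.367
M3 S224
G1 X123.129 Y74.897 F2630
G1 X114.642 Y107.360
G1 X113.370 Y137.755
G1 X119.312 Y166.083
M5

1 u = 1 mm; y_m = 278.628 − y.

[1] `<circle>` circle, #ff0000→engrave S224 F2630: (185.019,218.005) → (171.139,251.514) → (137.630,265.394) → (104.121,251.514) → (90.241,218.005) → (104.121,184.496) → (137.630,170.616) → (171.139,184.496) → (185.019,218.005) (closed)

[2] `<path>` quadratic bezier, #ff0000→engrave S224 F2630: (138.830,40.367) → (123.129,74.897) → (114.642,107.360) → (113.370,137.755) → (119.312,166.083)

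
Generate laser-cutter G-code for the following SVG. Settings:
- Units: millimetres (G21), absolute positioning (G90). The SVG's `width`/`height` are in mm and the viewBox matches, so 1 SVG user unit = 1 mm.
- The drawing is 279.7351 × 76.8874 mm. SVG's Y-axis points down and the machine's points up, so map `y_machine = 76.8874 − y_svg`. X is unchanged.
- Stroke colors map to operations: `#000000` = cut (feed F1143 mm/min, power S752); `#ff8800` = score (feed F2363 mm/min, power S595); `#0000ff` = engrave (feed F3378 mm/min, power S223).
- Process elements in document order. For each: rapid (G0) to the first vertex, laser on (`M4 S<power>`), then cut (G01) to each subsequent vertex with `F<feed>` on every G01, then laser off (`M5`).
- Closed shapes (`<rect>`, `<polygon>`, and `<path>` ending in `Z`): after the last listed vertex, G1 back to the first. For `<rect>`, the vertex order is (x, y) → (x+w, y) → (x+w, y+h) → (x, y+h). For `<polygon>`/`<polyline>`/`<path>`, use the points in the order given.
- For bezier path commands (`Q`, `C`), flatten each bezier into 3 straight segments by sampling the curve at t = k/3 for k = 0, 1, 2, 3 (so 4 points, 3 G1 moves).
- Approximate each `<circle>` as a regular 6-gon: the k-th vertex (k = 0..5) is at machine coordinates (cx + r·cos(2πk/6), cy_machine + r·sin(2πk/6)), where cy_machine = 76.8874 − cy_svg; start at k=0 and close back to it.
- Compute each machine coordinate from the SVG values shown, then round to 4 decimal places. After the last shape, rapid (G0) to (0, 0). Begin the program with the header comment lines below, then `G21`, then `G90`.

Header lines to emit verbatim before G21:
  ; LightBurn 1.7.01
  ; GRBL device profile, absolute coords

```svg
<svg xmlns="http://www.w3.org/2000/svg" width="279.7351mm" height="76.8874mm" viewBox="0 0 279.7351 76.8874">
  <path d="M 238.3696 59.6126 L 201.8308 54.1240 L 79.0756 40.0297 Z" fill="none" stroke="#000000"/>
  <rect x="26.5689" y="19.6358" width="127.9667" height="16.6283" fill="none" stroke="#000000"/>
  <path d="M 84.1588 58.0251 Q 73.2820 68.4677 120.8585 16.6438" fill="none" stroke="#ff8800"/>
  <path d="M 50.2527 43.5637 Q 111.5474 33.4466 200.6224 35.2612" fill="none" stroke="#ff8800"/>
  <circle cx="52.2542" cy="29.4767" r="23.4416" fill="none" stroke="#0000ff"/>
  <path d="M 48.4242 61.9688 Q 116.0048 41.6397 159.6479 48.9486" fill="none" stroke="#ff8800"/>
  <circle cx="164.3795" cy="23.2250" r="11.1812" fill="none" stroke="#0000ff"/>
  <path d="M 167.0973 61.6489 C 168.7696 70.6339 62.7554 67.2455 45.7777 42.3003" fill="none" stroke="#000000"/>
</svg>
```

viewBox `0 0 279.7351 76.8874` with mm width/height → 1 unit = 1 mm. Flip: y_m = 76.8874 − y_svg.

**Shape 1** — `<path>` closed polygon, stroke `#000000` → cut (S752, F1143). Machine vertices: (238.3696,17.2748) → (201.8308,22.7634) → (79.0756,36.8577) → (238.3696,17.2748). Closed: final G1 returns to the first vertex.

**Shape 2** — `<rect>` rectangle, stroke `#000000` → cut (S752, F1143). Machine vertices: (26.5689,57.2516) → (154.5356,57.2516) → (154.5356,40.6233) → (26.5689,40.6233) → (26.5689,57.2516). Closed: final G1 returns to the first vertex.

**Shape 3** — `<path>` quadratic bezier, stroke `#ff8800` → score (S595, F2363). Control points (SVG): P0=(84.1588,58.0251), P1=(73.2820,68.4677), P2=(120.8585,16.6438); sampled at t=k/3. Machine vertices: (84.1588,18.8623) → (83.4024,18.8191) → (95.6356,32.6128) → (120.8585,60.2436). Open path.

**Shape 4** — `<path>` quadratic bezier, stroke `#ff8800` → score (S595, F2363). Control points (SVG): P0=(50.2527,43.5637), P1=(111.5474,33.4466), P2=(200.6224,35.2612); sampled at t=k/3. Machine vertices: (50.2527,33.3237) → (94.2025,38.7427) → (144.3258,41.5102) → (200.6224,41.6262). Open path.

**Shape 5** — `<circle>` circle, stroke `#0000ff` → engrave (S223, F3378). Machine vertices: (75.6958,47.4107) → (63.9750,67.7117) → (40.5334,67.7117) → (28.8126,47.4107) → (40.5334,27.1097) → (63.9750,27.1097) → (75.6958,47.4107). Closed: final G1 returns to the first vertex.

**Shape 6** — `<path>` quadratic bezier, stroke `#ff8800` → score (S595, F2363). Control points (SVG): P0=(48.4242,61.9688), P1=(116.0048,41.6397), P2=(159.6479,48.9486); sampled at t=k/3. Machine vertices: (48.4242,14.9186) → (90.8182,25.4004) → (127.8928,29.7405) → (159.6479,27.9388). Open path.

**Shape 7** — `<circle>` circle, stroke `#0000ff` → engrave (S223, F3378). Machine vertices: (175.5607,53.6624) → (169.9701,63.3456) → (158.7889,63.3456) → (153.1983,53.6624) → (158.7889,43.9792) → (169.9701,43.9792) → (175.5607,53.6624). Closed: final G1 returns to the first vertex.

**Shape 8** — `<path>` cubic bezier, stroke `#000000` → cut (S752, F1143). Control points (SVG): P0=(167.0973,61.6489), P1=(168.7696,70.6339), P2=(62.7554,67.2455), P3=(45.7777,42.3003); sampled at t=k/3. Machine vertices: (167.0973,15.2385) → (140.1601,10.7181) → (85.1482,16.4874) → (45.7777,34.5871). Open path.

; LightBurn 1.7.01
; GRBL device profile, absolute coords
G21
G90
G0 X238.3696 Y17.2748
M4 S752
G01 X201.8308 Y22.7634 F1143
G01 X79.0756 Y36.8577 F1143
G01 X238.3696 Y17.2748 F1143
M5
G0 X26.5689 Y57.2516
M4 S752
G01 X154.5356 Y57.2516 F1143
G01 X154.5356 Y40.6233 F1143
G01 X26.5689 Y40.6233 F1143
G01 X26.5689 Y57.2516 F1143
M5
G0 X84.1588 Y18.8623
M4 S595
G01 X83.4024 Y18.8191 F2363
G01 X95.6356 Y32.6128 F2363
G01 X120.8585 Y60.2436 F2363
M5
G0 X50.2527 Y33.3237
M4 S595
G01 X94.2025 Y38.7427 F2363
G01 X144.3258 Y41.5102 F2363
G01 X200.6224 Y41.6262 F2363
M5
G0 X75.6958 Y47.4107
M4 S223
G01 X63.9750 Y67.7117 F3378
G01 X40.5334 Y67.7117 F3378
G01 X28.8126 Y47.4107 F3378
G01 X40.5334 Y27.1097 F3378
G01 X63.9750 Y27.1097 F3378
G01 X75.6958 Y47.4107 F3378
M5
G0 X48.4242 Y14.9186
M4 S595
G01 X90.8182 Y25.4004 F2363
G01 X127.8928 Y29.7405 F2363
G01 X159.6479 Y27.9388 F2363
M5
G0 X175.5607 Y53.6624
M4 S223
G01 X169.9701 Y63.3456 F3378
G01 X158.7889 Y63.3456 F3378
G01 X153.1983 Y53.6624 F3378
G01 X158.7889 Y43.9792 F3378
G01 X169.9701 Y43.9792 F3378
G01 X175.5607 Y53.6624 F3378
M5
G0 X167.0973 Y15.2385
M4 S752
G01 X140.1601 Y10.7181 F1143
G01 X85.1482 Y16.4874 F1143
G01 X45.7777 Y34.5871 F1143
M5
G0 X0.0000 Y0.0000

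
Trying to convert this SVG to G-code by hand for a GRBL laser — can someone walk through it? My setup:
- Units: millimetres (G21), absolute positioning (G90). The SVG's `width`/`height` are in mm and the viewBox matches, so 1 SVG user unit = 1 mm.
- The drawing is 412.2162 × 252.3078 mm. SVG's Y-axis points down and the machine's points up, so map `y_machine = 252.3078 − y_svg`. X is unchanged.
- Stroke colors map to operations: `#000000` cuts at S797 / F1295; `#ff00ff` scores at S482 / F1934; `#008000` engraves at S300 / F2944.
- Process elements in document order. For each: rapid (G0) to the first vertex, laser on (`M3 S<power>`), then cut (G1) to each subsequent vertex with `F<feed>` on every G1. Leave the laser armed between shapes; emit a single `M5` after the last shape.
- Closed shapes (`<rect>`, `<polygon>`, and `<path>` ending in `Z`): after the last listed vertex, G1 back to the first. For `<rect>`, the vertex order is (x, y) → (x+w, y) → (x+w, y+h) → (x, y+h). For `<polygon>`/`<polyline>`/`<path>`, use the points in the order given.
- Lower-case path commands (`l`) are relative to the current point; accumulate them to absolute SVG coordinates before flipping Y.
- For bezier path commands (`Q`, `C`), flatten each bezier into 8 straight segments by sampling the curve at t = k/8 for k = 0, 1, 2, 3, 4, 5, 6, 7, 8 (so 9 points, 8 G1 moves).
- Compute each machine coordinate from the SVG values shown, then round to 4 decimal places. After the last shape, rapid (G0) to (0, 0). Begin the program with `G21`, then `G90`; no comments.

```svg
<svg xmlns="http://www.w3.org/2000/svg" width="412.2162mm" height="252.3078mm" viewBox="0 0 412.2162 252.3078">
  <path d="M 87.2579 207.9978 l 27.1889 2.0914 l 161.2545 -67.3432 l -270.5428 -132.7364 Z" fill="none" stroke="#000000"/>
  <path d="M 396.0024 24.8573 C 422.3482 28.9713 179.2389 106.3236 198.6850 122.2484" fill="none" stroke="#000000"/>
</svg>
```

Since the viewBox matches the mm dimensions, user units are millimetres directly. The only transform is the Y-flip y_m = 252.3078 − y_svg.

Shape 1 is a closed polygon drawn with `<path>`. Its stroke #000000 means cut at S797, F1295. After flipping Y the toolpath is (87.2579,44.3100) → (114.4468,42.2186) → (275.7013,109.5618) → (5.1585,242.2982) → (87.2579,44.3100), returning to the start.

Shape 2 is a cubic bezier drawn with `<path>`. Its stroke #000000 means cut at S797, F1295. After flipping Y the toolpath is (396.0024,227.4505) → (394.2905,222.7377) → (373.5516,212.7370) → (340.0203,199.0264) → (299.9311,183.1840) → (259.5185,166.7880) → (225.0169,151.4165) → (202.6609,138.6476) → (198.6850,130.0594).

G21
G90
G0 X87.2579 Y44.3100
M3 S797
G1 X114.4468 Y42.2186 F1295
G1 X275.7013 Y109.5618 F1295
G1 X5.1585 Y242.2982 F1295
G1 X87.2579 Y44.3100 F1295
G0 X396.0024 Y227.4505
M3 S797
G1 X394.2905 Y222.7377 F1295
G1 X373.5516 Y212.7370 F1295
G1 X340.0203 Y199.0264 F1295
G1 X299.9311 Y183.1840 F1295
G1 X259.5185 Y166.7880 F1295
G1 X225.0169 Y151.4165 F1295
G1 X202.6609 Y138.6476 F1295
G1 X198.6850 Y130.0594 F1295
M5
G0 X0.0000 Y0.0000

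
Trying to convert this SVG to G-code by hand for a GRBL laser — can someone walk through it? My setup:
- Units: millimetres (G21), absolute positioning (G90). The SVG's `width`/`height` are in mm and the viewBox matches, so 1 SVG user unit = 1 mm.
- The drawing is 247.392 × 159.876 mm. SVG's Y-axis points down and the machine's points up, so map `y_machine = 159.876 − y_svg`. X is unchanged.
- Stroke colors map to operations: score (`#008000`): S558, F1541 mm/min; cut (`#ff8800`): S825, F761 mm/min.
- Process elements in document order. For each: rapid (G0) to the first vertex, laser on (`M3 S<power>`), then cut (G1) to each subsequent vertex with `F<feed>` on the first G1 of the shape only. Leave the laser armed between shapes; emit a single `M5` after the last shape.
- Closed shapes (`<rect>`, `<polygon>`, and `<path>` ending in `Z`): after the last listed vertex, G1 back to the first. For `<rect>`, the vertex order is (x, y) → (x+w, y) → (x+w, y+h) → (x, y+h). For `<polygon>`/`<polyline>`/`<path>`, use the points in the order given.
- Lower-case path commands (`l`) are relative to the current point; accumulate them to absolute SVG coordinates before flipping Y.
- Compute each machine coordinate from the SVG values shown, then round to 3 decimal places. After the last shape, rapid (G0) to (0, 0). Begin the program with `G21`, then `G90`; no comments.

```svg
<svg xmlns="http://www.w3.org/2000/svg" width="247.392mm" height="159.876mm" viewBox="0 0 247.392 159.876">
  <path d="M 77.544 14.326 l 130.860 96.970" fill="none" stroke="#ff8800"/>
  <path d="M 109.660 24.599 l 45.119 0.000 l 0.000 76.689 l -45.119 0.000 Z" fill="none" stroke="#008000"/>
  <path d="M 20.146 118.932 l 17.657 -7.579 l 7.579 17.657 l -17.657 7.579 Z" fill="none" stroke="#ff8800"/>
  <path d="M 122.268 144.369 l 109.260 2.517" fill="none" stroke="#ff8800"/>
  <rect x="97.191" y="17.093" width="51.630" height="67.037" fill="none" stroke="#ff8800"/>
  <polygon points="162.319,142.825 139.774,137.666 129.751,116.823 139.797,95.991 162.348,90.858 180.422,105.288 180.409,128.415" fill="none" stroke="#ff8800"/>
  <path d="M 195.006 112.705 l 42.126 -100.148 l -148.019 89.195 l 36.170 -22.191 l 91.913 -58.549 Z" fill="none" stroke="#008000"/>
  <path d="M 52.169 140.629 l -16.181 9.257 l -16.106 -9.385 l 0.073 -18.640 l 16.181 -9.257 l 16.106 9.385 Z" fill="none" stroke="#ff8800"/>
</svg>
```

Since the viewBox matches the mm dimensions, user units are millimetres directly. The only transform is the Y-flip y_m = 159.876 − y_svg.

Shape 1 is a line segment drawn with `<path>`. Its stroke #ff8800 means cut at S825, F761. After flipping Y the toolpath is (77.544,145.550) → (208.404,48.580).

Shape 2 is a rectangle drawn with `<path>`. Its stroke #008000 means score at S558, F1541. After flipping Y the toolpath is (109.660,135.277) → (154.779,135.277) → (154.779,58.588) → (109.660,58.588) → (109.660,135.277), returning to the start.

Shape 3 is a regular polygon drawn with `<path>`. Its stroke #ff8800 means cut at S825, F761. After flipping Y the toolpath is (20.146,40.944) → (37.803,48.523) → (45.382,30.866) → (27.725,23.287) → (20.146,40.944), returning to the start.

Shape 4 is a line segment drawn with `<path>`. Its stroke #ff8800 means cut at S825, F761. After flipping Y the toolpath is (122.268,15.507) → (231.528,12.990).

Shape 5 is a rectangle drawn with `<rect>`. Its stroke #ff8800 means cut at S825, F761. After flipping Y the toolpath is (97.191,142.783) → (148.821,142.783) → (148.821,75.746) → (97.191,75.746) → (97.191,142.783), returning to the start.

Shape 6 is a regular polygon drawn with `<polygon>`. Its stroke #ff8800 means cut at S825, F761. After flipping Y the toolpath is (162.319,17.051) → (139.774,22.210) → (129.751,43.053) → (139.797,63.885) → (162.348,69.018) → (180.422,54.588) → (180.409,31.461) → (162.319,17.051), returning to the start.

Shape 7 is a closed polygon drawn with `<path>`. Its stroke #008000 means score at S558, F1541. After flipping Y the toolpath is (195.006,47.171) → (237.132,147.319) → (89.113,58.124) → (125.283,80.315) → (217.196,138.864) → (195.006,47.171), returning to the start.

Shape 8 is a regular polygon drawn with `<path>`. Its stroke #ff8800 means cut at S825, F761. After flipping Y the toolpath is (52.169,19.247) → (35.988,9.990) → (19.882,19.375) → (19.955,38.015) → (36.136,47.272) → (52.242,37.887) → (52.169,19.247), returning to the start.

G21
G90
G0 X77.544 Y145.550
M3 S825
G1 X208.404 Y48.580 F761
G0 X109.660 Y135.277
M3 S558
G1 X154.779 Y135.277 F1541
G1 X154.779 Y58.588
G1 X109.660 Y58.588
G1 X109.660 Y135.277
G0 X20.146 Y40.944
M3 S825
G1 X37.803 Y48.523 F761
G1 X45.382 Y30.866
G1 X27.725 Y23.287
G1 X20.146 Y40.944
G0 X122.268 Y15.507
M3 S825
G1 X231.528 Y12.990 F761
G0 X97.191 Y142.783
M3 S825
G1 X148.821 Y142.783 F761
G1 X148.821 Y75.746
G1 X97.191 Y75.746
G1 X97.191 Y142.783
G0 X162.319 Y17.051
M3 S825
G1 X139.774 Y22.210 F761
G1 X129.751 Y43.053
G1 X139.797 Y63.885
G1 X162.348 Y69.018
G1 X180.422 Y54.588
G1 X180.409 Y31.461
G1 X162.319 Y17.051
G0 X195.006 Y47.171
M3 S558
G1 X237.132 Y147.319 F1541
G1 X89.113 Y58.124
G1 X125.283 Y80.315
G1 X217.196 Y138.864
G1 X195.006 Y47.171
G0 X52.169 Y19.247
M3 S825
G1 X35.988 Y9.990 F761
G1 X19.882 Y19.375
G1 X19.955 Y38.015
G1 X36.136 Y47.272
G1 X52.242 Y37.887
G1 X52.169 Y19.247
M5
G0 X0.000 Y0.000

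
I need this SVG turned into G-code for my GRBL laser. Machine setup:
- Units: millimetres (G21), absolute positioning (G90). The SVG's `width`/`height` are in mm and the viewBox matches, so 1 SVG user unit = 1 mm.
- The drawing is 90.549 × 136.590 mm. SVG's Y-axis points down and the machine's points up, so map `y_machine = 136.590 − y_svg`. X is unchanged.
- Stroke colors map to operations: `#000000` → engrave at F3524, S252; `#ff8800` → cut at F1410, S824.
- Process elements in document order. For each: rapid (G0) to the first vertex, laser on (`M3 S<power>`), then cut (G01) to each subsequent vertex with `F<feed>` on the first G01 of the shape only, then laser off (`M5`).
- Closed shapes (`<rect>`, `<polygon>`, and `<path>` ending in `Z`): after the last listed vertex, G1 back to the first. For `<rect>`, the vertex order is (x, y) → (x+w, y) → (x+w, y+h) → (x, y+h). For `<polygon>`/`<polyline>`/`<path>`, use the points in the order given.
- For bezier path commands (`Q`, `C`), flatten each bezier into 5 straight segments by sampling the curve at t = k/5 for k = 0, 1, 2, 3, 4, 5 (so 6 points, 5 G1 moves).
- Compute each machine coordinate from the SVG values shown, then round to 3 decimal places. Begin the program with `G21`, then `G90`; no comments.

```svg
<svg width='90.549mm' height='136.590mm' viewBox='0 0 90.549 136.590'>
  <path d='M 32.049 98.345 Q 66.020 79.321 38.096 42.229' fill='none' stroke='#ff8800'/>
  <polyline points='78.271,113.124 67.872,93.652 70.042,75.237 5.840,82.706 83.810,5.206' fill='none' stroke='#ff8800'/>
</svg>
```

Since the viewBox matches the mm dimensions, user units are millimetres directly. The only transform is the Y-flip y_m = 136.590 − y_svg.

Shape 1 is a quadratic bezier drawn with `<path>`. Its stroke #ff8800 means cut at S824, F1410. After flipping Y the toolpath is (32.049,38.245) → (43.162,46.577) → (49.323,56.355) → (50.532,67.578) → (46.790,80.247) → (38.096,94.361).

Shape 2 is a open polyline drawn with `<polyline>`. Its stroke #ff8800 means cut at S824, F1410. After flipping Y the toolpath is (78.271,23.466) → (67.872,42.938) → (70.042,61.353) → (5.840,53.884) → (83.810,131.384).

G21
G90
G0 X32.049 Y38.245
M3 S824
G01 X43.162 Y46.577 F1410
G01 X49.323 Y56.355
G01 X50.532 Y67.578
G01 X46.790 Y80.247
G01 X38.096 Y94.361
M5
G0 X78.271 Y23.466
M3 S824
G01 X67.872 Y42.938 F1410
G01 X70.042 Y61.353
G01 X5.840 Y53.884
G01 X83.810 Y131.384
M5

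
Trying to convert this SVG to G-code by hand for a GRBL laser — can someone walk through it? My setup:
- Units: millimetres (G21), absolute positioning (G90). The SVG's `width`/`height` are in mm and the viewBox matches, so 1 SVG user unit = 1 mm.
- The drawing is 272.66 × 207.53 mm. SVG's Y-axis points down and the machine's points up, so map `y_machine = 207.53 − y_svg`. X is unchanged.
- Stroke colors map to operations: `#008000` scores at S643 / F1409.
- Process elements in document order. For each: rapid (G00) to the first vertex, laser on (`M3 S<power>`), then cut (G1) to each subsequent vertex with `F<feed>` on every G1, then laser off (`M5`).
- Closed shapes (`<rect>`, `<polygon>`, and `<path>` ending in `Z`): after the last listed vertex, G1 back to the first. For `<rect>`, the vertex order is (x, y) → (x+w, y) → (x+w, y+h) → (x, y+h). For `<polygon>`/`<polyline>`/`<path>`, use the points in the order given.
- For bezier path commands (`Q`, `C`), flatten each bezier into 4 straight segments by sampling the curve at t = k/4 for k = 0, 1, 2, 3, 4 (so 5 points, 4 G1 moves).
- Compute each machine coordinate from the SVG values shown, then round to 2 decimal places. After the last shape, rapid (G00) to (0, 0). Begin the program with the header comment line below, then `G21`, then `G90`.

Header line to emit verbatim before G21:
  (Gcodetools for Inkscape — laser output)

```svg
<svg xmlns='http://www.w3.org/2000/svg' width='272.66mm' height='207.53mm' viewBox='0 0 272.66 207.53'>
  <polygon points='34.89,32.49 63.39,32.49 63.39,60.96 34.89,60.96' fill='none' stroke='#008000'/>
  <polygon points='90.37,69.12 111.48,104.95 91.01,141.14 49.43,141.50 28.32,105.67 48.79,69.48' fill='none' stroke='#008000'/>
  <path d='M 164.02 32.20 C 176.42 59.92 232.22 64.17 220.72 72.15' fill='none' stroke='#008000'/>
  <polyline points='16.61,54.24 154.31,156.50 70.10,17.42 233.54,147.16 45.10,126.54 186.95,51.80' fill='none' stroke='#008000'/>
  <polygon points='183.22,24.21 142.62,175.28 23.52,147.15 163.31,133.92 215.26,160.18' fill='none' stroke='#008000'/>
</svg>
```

(Gcodetools for Inkscape — laser output)
G21
G90
G00 X34.89 Y175.04
M3 S643
G1 X63.39 Y175.04 F1409
G1 X63.39 Y146.57 F1409
G1 X34.89 Y146.57 F1409
G1 X34.89 Y175.04 F1409
M5
G00 X90.37 Y138.41
M3 S643
G1 X111.48 Y102.58 F1409
G1 X91.01 Y66.39 F1409
G1 X49.43 Y66.03 F1409
G1 X28.32 Y101.86 F1409
G1 X48.79 Y138.05 F1409
G1 X90.37 Y138.41 F1409
M5
G00 X164.02 Y175.33
M3 S643
G1 X179.73 Y158.52 F1409
G1 X201.33 Y147.95 F1409
G1 X218.46 Y141.09 F1409
G1 X220.72 Y135.38 F1409
M5
G00 X16.61 Y153.29
M3 S643
G1 X154.31 Y51.03 F1409
G1 X70.10 Y190.11 F1409
G1 X233.54 Y60.37 F1409
G1 X45.10 Y80.99 F1409
G1 X186.95 Y155.73 F1409
M5
G00 X183.22 Y183.32
M3 S643
G1 X142.62 Y32.25 F1409
G1 X23.52 Y60.38 F1409
G1 X163.31 Y73.61 F1409
G1 X215.26 Y47.35 F1409
G1 X183.22 Y183.32 F1409
M5
G00 X0.00 Y0.00

Since the viewBox matches the mm dimensions, user units are millimetres directly. The only transform is the Y-flip y_m = 207.53 − y_svg.

Shape 1 is a rectangle drawn with `<polygon>`. Its stroke #008000 means score at S643, F1409. After flipping Y the toolpath is (34.89,175.04) → (63.39,175.04) → (63.39,146.57) → (34.89,146.57) → (34.89,175.04), returning to the start.

Shape 2 is a regular polygon drawn with `<polygon>`. Its stroke #008000 means score at S643, F1409. After flipping Y the toolpath is (90.37,138.41) → (111.48,102.58) → (91.01,66.39) → (49.43,66.03) → (28.32,101.86) → (48.79,138.05) → (90.37,138.41), returning to the start.

Shape 3 is a cubic bezier drawn with `<path>`. Its stroke #008000 means score at S643, F1409. After flipping Y the toolpath is (164.02,175.33) → (179.73,158.52) → (201.33,147.95) → (218.46,141.09) → (220.72,135.38).

Shape 4 is a open polyline drawn with `<polyline>`. Its stroke #008000 means score at S643, F1409. After flipping Y the toolpath is (16.61,153.29) → (154.31,51.03) → (70.10,190.11) → (233.54,60.37) → (45.10,80.99) → (186.95,155.73).

Shape 5 is a closed polygon drawn with `<polygon>`. Its stroke #008000 means score at S643, F1409. After flipping Y the toolpath is (183.22,183.32) → (142.62,32.25) → (23.52,60.38) → (163.31,73.61) → (215.26,47.35) → (183.22,183.32), returning to the start.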